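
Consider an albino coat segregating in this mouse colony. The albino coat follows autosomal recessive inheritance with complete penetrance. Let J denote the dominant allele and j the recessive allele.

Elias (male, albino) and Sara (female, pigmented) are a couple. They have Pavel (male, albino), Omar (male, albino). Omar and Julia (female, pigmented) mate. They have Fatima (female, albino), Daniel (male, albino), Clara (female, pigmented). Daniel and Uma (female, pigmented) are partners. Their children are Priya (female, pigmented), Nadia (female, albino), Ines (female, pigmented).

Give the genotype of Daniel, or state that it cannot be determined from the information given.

jj

Daniel is albino, so Daniel is jj.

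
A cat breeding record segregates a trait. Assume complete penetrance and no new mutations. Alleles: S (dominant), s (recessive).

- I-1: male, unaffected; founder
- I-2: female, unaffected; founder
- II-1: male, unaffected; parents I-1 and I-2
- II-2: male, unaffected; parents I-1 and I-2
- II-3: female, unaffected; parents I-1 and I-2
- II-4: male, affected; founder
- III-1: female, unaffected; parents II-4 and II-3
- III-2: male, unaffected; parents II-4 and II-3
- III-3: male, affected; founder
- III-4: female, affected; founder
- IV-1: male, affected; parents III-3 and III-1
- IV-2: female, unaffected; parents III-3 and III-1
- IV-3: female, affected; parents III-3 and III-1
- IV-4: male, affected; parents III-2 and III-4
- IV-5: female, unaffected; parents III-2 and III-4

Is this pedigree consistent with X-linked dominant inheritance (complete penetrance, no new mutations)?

No

Under X-linked dominant, III-1 (unaffected, female) cannot arise from II-4 (affected) × II-3 (unaffected).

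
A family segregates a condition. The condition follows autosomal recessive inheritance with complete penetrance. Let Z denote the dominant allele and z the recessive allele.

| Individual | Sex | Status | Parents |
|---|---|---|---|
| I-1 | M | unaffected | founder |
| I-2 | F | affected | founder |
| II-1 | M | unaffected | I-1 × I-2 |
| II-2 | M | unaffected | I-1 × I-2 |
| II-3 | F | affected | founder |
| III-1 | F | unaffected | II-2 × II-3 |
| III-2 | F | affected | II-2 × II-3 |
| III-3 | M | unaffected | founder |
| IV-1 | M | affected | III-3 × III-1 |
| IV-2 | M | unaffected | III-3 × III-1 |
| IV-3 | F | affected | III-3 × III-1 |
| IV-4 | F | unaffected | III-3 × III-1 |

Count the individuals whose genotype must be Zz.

4

Obligate heterozygotes: II-1 is unaffected so carries Z and received z from I-2 (zz), so II-1 is Zz; II-2 is unaffected so carries Z and received z from I-2 (zz), so II-2 is Zz; III-1 is unaffected so carries Z and received z from II-3 (zz), so III-1 is Zz; III-3 is unaffected so carries Z and passed z to IV-1 (zz), so III-3 is Zz.
Every other individual is either homozygous by phenotype or has at least one consistent homozygous assignment, so the count is 4.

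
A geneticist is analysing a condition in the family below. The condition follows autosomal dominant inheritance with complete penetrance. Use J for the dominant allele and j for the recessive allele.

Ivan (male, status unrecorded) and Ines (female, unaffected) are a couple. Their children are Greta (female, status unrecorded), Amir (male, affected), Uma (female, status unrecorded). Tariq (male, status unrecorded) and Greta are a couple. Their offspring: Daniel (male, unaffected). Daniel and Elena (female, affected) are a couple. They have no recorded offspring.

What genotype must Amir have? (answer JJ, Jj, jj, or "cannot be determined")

From phenotype alone, Amir is JJ or Jj.
Amir is affected so carries J and received j from Ines (jj), so Amir is Jj.

Jj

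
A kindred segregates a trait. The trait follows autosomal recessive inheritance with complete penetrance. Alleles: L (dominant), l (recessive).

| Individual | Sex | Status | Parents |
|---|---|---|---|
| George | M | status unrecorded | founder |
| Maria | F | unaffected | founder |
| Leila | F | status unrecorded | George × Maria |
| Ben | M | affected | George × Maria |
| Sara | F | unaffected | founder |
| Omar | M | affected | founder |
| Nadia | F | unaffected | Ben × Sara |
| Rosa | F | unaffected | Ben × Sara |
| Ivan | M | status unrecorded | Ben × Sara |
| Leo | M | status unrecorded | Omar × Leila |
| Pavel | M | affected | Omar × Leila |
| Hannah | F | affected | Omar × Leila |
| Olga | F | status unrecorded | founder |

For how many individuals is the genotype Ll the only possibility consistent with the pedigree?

3

Obligate heterozygotes: Maria is unaffected so carries L and passed l to Ben (ll), so Maria is Ll; Nadia is unaffected so carries L and received l from Ben (ll), so Nadia is Ll; Rosa is unaffected so carries L and received l from Ben (ll), so Rosa is Ll.
Every other individual is either homozygous by phenotype or has at least one consistent homozygous assignment, so the count is 3.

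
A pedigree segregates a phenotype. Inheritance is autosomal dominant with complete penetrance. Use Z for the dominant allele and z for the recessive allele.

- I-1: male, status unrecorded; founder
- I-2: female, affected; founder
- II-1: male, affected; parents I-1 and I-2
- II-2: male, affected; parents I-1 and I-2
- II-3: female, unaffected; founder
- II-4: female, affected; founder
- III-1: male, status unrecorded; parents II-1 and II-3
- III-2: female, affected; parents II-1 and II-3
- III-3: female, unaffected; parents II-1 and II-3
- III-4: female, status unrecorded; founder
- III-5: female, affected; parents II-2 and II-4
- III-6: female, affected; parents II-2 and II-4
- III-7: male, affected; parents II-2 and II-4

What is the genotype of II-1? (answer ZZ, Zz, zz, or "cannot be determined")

Zz

From phenotype alone, II-1 is ZZ or Zz.
II-1 is affected so carries Z and passed z to III-3 (zz), so II-1 is Zz.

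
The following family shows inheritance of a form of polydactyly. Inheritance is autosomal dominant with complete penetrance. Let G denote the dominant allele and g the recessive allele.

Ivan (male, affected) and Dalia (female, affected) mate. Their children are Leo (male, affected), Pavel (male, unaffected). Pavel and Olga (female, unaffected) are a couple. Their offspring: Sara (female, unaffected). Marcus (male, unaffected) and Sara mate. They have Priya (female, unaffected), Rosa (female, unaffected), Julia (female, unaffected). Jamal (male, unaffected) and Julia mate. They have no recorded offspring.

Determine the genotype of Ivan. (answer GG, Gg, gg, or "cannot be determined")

Gg

From phenotype alone, Ivan is GG or Gg.
Ivan is affected so carries G and passed g to Pavel (gg), so Ivan is Gg.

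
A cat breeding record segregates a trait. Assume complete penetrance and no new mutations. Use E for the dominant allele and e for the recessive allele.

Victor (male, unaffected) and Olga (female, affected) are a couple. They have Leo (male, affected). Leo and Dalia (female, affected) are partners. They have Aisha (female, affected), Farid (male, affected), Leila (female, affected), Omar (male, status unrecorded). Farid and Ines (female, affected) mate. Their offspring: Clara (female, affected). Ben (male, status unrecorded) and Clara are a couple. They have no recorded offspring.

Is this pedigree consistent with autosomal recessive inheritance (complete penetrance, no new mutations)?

A consistent assignment under autosomal recessive exists: Victor Ee, Olga ee, Leo ee, Dalia ee, Aisha ee, Farid ee, Leila ee, Omar ee, Ines ee, Clara ee, Ben EE.
In this assignment every recorded phenotype matches its genotype and every non-founder's genotype is obtainable from its parents' genotypes, so the pedigree is consistent.

Yes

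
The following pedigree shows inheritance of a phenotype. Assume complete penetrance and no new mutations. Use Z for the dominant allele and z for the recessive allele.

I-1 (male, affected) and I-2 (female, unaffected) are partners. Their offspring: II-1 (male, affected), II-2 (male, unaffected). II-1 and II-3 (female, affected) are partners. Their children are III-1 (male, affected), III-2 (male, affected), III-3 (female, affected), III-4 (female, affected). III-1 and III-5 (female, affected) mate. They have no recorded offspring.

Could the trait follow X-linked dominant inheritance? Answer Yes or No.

Under X-linked dominant, II-1 (affected, male) cannot arise from I-1 (affected) × I-2 (unaffected).

No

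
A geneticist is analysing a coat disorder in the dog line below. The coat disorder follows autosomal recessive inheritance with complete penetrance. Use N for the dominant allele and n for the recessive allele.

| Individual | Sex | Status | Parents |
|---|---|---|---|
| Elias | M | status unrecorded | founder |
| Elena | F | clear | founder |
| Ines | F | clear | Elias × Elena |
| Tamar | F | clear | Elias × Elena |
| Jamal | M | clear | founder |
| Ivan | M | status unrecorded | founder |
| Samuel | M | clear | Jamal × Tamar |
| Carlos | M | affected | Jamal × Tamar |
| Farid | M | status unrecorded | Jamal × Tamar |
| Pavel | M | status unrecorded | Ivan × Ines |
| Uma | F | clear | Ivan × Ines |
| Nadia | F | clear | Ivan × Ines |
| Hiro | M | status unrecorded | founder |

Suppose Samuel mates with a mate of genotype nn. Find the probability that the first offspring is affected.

Jamal is clear so carries N and passed n to Carlos (nn), so Jamal is Nn.
Tamar is clear so carries N and passed n to Carlos (nn), so Tamar is Nn.
Samuel is a clear offspring of Jamal (Nn) × Tamar (Nn), whose cross gives 1/4 NN : 1/2 Nn : 1/4 nn; conditioning on being clear, Samuel is NN with probability 1/3, Nn with probability 2/3.
Summing over parental genotype combinations, P(offspring is affected) = 2/3·1/2 = 1/3.

1/3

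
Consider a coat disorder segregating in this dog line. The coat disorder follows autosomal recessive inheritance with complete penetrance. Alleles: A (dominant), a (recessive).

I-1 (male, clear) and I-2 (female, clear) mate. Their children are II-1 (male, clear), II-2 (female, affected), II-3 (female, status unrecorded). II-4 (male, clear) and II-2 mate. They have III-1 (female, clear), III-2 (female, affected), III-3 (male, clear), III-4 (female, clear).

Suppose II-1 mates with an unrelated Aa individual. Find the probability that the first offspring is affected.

I-1 is clear so carries A and passed a to II-2 (aa), so I-1 is Aa.
I-2 is clear so carries A and passed a to II-2 (aa), so I-2 is Aa.
II-1 is a clear offspring of I-1 (Aa) × I-2 (Aa), whose cross gives 1/4 AA : 1/2 Aa : 1/4 aa; conditioning on being clear, II-1 is AA with probability 1/3, Aa with probability 2/3.
Summing over parental genotype combinations, P(offspring is affected) = 2/3·1/4 = 1/6.

1/6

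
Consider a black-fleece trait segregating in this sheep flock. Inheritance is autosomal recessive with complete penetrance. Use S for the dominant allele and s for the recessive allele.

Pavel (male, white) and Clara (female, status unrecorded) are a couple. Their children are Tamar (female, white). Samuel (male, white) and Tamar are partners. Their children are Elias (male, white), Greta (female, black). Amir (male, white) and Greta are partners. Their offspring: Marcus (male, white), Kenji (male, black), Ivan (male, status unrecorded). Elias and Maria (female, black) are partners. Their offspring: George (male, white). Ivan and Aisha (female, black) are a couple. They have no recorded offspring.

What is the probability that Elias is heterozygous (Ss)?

Samuel is white so carries S and passed s to Greta (ss), so Samuel is Ss.
Tamar is white so carries S and passed s to Greta (ss), so Tamar is Ss.
Their cross gives offspring ratios 1/4 SS : 1/2 Ss : 1/4 ss. Conditioning on Elias being white, P(Ss) = 1/2 / 3/4 = 2/3 before taking Elias's own offspring into account.
Maria is black, so Maria is ss.
Now use Elias's offspring. Probability of each recorded status — white son George: 1/2 if Elias is Ss, 1 if SS.
Bayes: P(Ss) = 2/3·1/2 / (2/3·1/2 + 1/3·1) = 1/2.

1/2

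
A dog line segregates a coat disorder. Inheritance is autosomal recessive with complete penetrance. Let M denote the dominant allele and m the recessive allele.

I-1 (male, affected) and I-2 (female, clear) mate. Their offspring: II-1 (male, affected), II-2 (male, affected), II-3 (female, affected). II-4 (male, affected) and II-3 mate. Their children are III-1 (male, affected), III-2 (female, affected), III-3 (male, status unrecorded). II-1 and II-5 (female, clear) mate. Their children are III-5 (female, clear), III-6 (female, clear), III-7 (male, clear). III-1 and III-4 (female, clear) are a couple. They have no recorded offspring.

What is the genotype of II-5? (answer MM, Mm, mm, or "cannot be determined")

cannot be determined

II-5's phenotype allows MM or Mm, and no parent or child forces a single allele at both positions; consistent genotype assignments exist with II-5 as MM or Mm.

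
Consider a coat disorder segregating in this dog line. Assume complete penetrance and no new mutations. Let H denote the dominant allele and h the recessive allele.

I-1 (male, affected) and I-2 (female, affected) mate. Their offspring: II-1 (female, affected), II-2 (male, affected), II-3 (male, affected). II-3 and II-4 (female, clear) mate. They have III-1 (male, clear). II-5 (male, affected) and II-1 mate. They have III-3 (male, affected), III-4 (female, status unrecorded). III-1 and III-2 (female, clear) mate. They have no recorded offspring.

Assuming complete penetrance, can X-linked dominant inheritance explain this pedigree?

Yes

A consistent assignment under X-linked dominant exists: I-1 X^H Y, I-2 X^H X^H, II-1 X^H X^H, II-2 X^H Y, II-3 X^H Y, II-4 X^h X^h, II-5 X^H Y, III-1 X^h Y, III-2 X^h X^h, III-3 X^H Y, III-4 X^H X^H.
In this assignment every recorded phenotype matches its genotype and every non-founder's genotype is obtainable from its parents' genotypes, so the pedigree is consistent.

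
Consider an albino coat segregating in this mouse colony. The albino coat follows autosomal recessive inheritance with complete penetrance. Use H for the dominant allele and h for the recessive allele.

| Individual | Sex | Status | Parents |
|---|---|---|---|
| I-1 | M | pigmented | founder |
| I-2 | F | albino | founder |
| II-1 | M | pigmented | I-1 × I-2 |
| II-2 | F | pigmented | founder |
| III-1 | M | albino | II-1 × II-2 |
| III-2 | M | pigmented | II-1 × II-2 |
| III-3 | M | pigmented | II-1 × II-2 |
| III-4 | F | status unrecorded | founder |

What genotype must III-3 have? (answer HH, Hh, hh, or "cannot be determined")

III-3's phenotype allows HH or Hh, and no parent or child forces a single allele at both positions; consistent genotype assignments exist with III-3 as HH or Hh.

cannot be determined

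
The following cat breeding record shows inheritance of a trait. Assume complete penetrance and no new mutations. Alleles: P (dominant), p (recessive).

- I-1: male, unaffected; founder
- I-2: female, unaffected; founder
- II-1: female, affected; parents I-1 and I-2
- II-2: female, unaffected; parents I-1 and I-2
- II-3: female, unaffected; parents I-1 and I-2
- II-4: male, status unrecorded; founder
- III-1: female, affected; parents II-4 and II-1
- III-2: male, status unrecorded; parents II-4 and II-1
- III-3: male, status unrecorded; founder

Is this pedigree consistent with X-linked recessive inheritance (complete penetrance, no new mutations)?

No

Under X-linked recessive, II-1 (affected, female) cannot arise from I-1 (unaffected) × I-2 (unaffected).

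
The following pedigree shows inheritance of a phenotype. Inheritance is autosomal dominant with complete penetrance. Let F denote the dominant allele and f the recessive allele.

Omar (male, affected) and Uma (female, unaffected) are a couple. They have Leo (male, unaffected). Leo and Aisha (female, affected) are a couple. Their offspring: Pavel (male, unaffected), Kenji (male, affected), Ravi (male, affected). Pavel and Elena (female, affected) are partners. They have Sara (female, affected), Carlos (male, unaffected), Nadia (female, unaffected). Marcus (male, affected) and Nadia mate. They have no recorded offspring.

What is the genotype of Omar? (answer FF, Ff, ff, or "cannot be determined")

Ff

From phenotype alone, Omar is FF or Ff.
Omar is affected so carries F and passed f to Leo (ff), so Omar is Ff.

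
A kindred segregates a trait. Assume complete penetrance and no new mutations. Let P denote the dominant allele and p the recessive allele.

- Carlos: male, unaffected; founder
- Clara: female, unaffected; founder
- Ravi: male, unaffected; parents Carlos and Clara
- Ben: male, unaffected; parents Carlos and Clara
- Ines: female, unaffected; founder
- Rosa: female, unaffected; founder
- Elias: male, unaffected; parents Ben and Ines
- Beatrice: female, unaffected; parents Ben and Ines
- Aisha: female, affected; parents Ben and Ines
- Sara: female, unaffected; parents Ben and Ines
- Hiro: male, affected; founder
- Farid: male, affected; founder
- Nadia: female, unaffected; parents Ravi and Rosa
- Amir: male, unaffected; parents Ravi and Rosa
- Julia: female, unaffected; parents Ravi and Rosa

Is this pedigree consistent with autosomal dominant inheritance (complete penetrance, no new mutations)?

Under autosomal dominant, Aisha (affected, female) cannot arise from Ben (unaffected) × Ines (unaffected).

No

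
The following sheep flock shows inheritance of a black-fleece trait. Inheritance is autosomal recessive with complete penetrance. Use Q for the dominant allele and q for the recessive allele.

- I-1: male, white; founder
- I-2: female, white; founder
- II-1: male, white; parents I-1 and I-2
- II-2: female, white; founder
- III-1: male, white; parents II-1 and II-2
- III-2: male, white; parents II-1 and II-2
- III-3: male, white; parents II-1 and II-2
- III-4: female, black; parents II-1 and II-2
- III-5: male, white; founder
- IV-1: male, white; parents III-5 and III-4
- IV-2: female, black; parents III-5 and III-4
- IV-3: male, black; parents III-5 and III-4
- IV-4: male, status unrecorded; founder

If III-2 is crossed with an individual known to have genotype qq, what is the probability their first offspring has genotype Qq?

II-1 is white so carries Q and passed q to III-4 (qq), so II-1 is Qq.
II-2 is white so carries Q and passed q to III-4 (qq), so II-2 is Qq.
III-2 is a white offspring of II-1 (Qq) × II-2 (Qq), whose cross gives 1/4 QQ : 1/2 Qq : 1/4 qq; conditioning on being white, III-2 is QQ with probability 1/3, Qq with probability 2/3.
Summing over parental genotype combinations, P(offspring has genotype Qq) = 1/3·1 + 2/3·1/2 = 2/3.

2/3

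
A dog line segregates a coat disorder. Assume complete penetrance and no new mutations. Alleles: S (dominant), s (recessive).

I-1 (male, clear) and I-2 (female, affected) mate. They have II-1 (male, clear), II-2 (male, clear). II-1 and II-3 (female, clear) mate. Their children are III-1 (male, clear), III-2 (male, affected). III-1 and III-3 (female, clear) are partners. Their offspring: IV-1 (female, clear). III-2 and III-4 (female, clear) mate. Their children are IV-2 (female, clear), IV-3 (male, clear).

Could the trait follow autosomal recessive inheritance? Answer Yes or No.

A consistent assignment under autosomal recessive exists: I-1 SS, I-2 ss, II-1 Ss, II-2 Ss, II-3 Ss, III-1 SS, III-2 ss, III-3 SS, III-4 SS, IV-1 SS, IV-2 Ss, IV-3 Ss.
In this assignment every recorded phenotype matches its genotype and every non-founder's genotype is obtainable from its parents' genotypes, so the pedigree is consistent.

Yes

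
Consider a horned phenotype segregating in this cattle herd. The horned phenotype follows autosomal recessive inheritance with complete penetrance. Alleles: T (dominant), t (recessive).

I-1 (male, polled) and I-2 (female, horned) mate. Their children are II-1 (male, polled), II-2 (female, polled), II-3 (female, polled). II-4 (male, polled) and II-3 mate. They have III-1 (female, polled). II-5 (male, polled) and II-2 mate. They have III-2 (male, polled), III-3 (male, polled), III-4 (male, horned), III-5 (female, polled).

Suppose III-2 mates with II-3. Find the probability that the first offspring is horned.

II-5 is polled so carries T and passed t to III-4 (tt), so II-5 is Tt.
II-2 is polled so carries T and received t from I-2 (tt), so II-2 is Tt.
III-2 is a polled offspring of II-5 (Tt) × II-2 (Tt), whose cross gives 1/4 TT : 1/2 Tt : 1/4 tt; conditioning on being polled, III-2 is TT with probability 1/3, Tt with probability 2/3.
II-3 is polled so carries T and received t from I-2 (tt), so II-3 is Tt.
Summing over parental genotype combinations, P(offspring is horned) = 2/3·1/4 = 1/6.

1/6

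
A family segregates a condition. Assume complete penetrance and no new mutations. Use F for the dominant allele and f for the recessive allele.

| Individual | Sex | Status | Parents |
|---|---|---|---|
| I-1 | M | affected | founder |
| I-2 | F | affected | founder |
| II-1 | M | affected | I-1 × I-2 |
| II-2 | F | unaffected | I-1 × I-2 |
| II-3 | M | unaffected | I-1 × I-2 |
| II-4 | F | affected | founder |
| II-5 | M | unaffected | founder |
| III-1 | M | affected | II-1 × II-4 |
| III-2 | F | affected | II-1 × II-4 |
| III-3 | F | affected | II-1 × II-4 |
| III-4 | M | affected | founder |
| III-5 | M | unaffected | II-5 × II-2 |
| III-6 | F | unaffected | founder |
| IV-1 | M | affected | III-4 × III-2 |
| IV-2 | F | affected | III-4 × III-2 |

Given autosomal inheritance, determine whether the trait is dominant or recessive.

dominant

I-1 and I-2 are both affected yet have an unaffected child II-2. Under a recessive model two affected parents are homozygous and every child would be affected, so the trait cannot be recessive.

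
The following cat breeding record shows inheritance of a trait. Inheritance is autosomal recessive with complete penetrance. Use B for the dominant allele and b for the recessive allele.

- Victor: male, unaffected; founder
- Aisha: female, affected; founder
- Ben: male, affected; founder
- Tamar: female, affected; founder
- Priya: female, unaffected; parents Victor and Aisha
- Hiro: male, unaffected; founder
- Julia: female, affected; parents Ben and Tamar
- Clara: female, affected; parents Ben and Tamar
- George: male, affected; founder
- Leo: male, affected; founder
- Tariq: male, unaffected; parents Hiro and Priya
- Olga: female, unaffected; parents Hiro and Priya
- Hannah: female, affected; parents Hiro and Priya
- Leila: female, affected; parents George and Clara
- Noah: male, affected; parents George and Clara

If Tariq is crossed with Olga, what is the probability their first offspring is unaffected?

8/9

Hiro is unaffected so carries B and passed b to Hannah (bb), so Hiro is Bb.
Priya is unaffected so carries B and received b from Aisha (bb), so Priya is Bb.
Tariq is an unaffected offspring of Hiro (Bb) × Priya (Bb), whose cross gives 1/4 BB : 1/2 Bb : 1/4 bb; conditioning on being unaffected, Tariq is BB with probability 1/3, Bb with probability 2/3.
Olga is an unaffected offspring of Hiro (Bb) × Priya (Bb), whose cross gives 1/4 BB : 1/2 Bb : 1/4 bb; conditioning on being unaffected, Olga is BB with probability 1/3, Bb with probability 2/3.
Summing over parental genotype combinations, P(offspring is unaffected) = 1/9·1 + 2/9·1 + 2/9·1 + 4/9·3/4 = 8/9.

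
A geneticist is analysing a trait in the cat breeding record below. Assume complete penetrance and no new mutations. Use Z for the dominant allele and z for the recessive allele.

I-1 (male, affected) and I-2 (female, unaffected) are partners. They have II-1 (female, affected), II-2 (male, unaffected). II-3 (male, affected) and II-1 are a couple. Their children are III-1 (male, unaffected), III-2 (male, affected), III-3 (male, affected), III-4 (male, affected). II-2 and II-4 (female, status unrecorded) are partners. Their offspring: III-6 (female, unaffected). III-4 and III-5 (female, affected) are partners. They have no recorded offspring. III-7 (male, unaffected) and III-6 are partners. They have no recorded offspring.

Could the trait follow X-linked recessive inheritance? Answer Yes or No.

Under X-linked recessive, III-1 (unaffected, male) cannot arise from II-3 (affected) × II-1 (affected).

No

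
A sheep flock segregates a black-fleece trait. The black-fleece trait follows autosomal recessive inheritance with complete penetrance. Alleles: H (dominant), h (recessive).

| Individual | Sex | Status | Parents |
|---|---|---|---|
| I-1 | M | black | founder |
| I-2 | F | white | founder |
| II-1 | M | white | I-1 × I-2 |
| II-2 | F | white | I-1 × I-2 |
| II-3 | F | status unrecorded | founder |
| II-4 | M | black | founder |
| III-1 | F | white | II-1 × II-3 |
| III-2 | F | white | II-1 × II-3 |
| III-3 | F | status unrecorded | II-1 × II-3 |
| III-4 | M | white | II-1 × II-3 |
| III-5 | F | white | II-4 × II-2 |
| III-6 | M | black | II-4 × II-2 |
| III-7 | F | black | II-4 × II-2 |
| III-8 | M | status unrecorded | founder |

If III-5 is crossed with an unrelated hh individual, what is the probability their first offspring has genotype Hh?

III-5 is white so carries H and received h from II-4 (hh), so III-5 is Hh.
The cross gives 1/2 Hh : 1/2 hh, so P(offspring has genotype Hh) = 1/2.

1/2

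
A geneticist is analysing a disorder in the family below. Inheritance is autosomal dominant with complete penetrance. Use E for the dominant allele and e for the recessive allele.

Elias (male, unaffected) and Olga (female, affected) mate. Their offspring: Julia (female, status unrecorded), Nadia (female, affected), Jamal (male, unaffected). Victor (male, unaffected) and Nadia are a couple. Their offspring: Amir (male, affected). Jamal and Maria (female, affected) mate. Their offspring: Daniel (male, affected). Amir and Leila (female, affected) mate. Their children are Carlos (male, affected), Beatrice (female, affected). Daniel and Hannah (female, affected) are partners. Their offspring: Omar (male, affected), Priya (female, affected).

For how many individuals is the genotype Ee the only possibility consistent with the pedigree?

4

Obligate heterozygotes: Olga is affected so carries E and passed e to Jamal (ee), so Olga is Ee; Nadia is affected so carries E and received e from Elias (ee), so Nadia is Ee; Amir is affected so carries E and received e from Victor (ee), so Amir is Ee; Daniel is affected so carries E and received e from Jamal (ee), so Daniel is Ee.
Every other individual is either homozygous by phenotype or has at least one consistent homozygous assignment, so the count is 4.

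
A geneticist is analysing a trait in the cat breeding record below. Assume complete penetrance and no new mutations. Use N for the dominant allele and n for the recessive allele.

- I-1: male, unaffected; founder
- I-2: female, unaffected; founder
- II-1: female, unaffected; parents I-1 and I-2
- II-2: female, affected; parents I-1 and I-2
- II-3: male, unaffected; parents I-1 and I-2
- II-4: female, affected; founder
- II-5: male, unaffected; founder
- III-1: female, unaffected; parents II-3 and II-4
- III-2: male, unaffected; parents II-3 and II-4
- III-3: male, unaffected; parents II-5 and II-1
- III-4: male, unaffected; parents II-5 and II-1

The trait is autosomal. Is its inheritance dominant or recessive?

I-1 and I-2 are both unaffected yet have an affected child II-2. Under dominance, an affected child requires at least one affected parent, so the trait cannot be dominant.

recessive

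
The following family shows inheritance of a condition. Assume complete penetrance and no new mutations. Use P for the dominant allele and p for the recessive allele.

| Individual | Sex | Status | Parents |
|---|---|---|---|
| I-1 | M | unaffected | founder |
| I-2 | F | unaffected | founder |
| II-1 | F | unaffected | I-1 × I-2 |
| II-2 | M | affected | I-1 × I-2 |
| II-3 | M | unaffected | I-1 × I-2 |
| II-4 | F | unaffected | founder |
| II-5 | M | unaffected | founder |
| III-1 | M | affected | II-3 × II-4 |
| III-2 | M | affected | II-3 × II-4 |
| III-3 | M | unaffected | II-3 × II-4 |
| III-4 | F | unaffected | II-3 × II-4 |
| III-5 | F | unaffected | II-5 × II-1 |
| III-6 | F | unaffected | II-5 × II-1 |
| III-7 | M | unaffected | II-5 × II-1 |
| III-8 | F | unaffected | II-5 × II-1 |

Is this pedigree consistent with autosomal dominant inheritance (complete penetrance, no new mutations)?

No

Under autosomal dominant, II-2 (affected, male) cannot arise from I-1 (unaffected) × I-2 (unaffected).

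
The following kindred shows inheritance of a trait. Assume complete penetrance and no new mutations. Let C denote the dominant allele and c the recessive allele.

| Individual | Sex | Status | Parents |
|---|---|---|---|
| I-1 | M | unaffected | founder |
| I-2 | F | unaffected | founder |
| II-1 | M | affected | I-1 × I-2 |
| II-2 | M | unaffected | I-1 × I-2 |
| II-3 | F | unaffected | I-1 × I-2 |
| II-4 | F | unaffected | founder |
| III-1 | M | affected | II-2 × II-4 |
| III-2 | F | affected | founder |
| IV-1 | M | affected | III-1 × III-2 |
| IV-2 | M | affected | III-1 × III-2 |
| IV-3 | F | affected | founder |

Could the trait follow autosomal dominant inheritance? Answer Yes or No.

Under autosomal dominant, II-1 (affected, male) cannot arise from I-1 (unaffected) × I-2 (unaffected).

No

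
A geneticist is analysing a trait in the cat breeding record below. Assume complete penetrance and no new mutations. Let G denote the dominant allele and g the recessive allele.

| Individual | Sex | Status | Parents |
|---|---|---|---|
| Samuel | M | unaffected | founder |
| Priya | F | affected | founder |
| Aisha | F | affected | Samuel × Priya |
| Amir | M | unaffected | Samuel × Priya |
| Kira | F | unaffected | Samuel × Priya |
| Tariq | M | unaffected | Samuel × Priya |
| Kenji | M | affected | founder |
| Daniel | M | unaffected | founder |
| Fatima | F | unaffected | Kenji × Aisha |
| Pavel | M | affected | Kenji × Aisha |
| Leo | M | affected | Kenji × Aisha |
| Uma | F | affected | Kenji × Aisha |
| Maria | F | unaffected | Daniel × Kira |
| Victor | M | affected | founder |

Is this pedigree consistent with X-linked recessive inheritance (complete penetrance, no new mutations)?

No

Under X-linked recessive, Aisha (affected, female) cannot arise from Samuel (unaffected) × Priya (affected).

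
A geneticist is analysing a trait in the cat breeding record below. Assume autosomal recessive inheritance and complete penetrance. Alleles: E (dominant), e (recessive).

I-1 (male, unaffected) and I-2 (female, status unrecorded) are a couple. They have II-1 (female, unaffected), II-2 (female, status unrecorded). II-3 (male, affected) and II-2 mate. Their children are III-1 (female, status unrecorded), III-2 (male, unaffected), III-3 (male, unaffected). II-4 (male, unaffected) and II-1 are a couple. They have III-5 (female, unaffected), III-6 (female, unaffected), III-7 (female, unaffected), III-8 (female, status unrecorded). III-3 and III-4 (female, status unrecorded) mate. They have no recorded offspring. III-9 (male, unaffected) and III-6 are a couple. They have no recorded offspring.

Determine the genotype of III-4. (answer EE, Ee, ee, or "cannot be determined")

cannot be determined

III-4's phenotype is unrecorded, and no parent or child forces a single allele at both positions; consistent genotype assignments exist with III-4 as EE or Ee or ee.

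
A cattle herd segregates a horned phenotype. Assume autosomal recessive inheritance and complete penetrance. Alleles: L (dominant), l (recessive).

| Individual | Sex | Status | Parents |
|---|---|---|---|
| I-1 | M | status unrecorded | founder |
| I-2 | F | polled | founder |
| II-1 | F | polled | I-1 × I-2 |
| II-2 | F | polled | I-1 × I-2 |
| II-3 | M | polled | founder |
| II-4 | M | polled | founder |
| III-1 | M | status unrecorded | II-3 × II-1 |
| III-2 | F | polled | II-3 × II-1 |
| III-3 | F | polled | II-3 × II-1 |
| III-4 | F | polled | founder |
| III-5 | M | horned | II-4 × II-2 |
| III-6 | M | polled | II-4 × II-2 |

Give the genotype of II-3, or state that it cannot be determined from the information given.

II-3's phenotype allows LL or Ll, and no parent or child forces a single allele at both positions; consistent genotype assignments exist with II-3 as LL or Ll.

cannot be determined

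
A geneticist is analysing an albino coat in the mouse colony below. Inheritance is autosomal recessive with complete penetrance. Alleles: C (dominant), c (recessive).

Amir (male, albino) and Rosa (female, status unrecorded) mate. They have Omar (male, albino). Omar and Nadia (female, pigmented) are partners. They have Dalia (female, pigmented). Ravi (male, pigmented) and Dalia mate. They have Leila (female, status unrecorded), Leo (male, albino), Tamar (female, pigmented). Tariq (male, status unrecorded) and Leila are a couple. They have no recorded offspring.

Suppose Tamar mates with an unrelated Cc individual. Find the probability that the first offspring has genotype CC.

Ravi is pigmented so carries C and passed c to Leo (cc), so Ravi is Cc.
Dalia is pigmented so carries C and received c from Omar (cc), so Dalia is Cc.
Tamar is a pigmented offspring of Ravi (Cc) × Dalia (Cc), whose cross gives 1/4 CC : 1/2 Cc : 1/4 cc; conditioning on being pigmented, Tamar is CC with probability 1/3, Cc with probability 2/3.
Summing over parental genotype combinations, P(offspring has genotype CC) = 1/3·1/2 + 2/3·1/4 = 1/3.

1/3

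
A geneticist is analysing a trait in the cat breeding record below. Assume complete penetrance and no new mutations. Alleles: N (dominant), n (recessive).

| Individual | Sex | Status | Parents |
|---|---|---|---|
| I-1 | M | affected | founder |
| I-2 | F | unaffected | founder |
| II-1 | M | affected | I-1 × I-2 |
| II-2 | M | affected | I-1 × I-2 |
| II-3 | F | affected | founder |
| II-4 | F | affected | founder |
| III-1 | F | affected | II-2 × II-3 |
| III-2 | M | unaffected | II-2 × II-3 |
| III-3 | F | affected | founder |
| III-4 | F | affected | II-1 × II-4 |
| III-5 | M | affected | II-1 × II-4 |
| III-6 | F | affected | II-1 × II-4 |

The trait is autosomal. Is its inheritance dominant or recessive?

dominant

II-2 and II-3 are both affected yet have an unaffected child III-2. Under a recessive model two affected parents are homozygous and every child would be affected, so the trait cannot be recessive.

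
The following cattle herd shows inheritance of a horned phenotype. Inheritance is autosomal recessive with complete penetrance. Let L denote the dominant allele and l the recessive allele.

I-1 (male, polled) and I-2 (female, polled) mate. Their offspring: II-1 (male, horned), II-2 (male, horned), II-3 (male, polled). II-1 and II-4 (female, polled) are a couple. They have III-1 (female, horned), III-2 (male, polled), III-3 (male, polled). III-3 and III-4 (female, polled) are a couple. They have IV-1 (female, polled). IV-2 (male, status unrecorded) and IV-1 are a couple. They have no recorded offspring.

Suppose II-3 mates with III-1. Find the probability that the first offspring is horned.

1/3

I-1 is polled so carries L and passed l to II-1 (ll), so I-1 is Ll.
I-2 is polled so carries L and passed l to II-1 (ll), so I-2 is Ll.
II-3 is a polled offspring of I-1 (Ll) × I-2 (Ll), whose cross gives 1/4 LL : 1/2 Ll : 1/4 ll; conditioning on being polled, II-3 is LL with probability 1/3, Ll with probability 2/3.
III-1 is horned, so III-1 is ll.
Summing over parental genotype combinations, P(offspring is horned) = 2/3·1/2 = 1/3.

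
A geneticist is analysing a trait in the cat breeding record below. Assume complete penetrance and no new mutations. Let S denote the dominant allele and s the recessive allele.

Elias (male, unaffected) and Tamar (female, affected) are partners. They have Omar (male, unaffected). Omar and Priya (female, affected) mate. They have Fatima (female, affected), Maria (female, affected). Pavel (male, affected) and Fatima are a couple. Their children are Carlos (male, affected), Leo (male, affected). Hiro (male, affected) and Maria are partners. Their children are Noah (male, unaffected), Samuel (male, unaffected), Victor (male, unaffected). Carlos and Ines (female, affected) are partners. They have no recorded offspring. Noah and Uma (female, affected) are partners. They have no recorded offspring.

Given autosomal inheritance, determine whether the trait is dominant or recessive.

dominant

Hiro and Maria are both affected yet have an unaffected child Noah. Under a recessive model two affected parents are homozygous and every child would be affected, so the trait cannot be recessive.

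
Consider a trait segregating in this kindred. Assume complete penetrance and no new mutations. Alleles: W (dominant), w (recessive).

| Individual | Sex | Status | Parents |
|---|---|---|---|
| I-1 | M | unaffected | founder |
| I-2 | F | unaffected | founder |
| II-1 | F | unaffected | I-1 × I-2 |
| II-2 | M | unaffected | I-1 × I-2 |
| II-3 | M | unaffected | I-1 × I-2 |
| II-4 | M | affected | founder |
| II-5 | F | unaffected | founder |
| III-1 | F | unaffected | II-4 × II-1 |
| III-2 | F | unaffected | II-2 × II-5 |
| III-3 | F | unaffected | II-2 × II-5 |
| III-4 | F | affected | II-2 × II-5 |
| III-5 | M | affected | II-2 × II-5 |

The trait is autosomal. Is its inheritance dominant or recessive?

II-2 and II-5 are both unaffected yet have an affected child III-4. Under dominance, an affected child requires at least one affected parent, so the trait cannot be dominant.

recessive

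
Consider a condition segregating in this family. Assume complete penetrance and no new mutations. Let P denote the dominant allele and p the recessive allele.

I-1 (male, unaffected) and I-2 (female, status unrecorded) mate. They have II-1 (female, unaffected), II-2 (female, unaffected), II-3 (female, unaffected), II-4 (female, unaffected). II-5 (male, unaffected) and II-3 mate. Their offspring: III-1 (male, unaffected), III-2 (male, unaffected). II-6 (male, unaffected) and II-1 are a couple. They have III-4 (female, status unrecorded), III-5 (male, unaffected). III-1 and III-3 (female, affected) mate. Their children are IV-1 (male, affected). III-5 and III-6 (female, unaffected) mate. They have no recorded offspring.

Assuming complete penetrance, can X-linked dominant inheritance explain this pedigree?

A consistent assignment under X-linked dominant exists: I-1 X^p Y, I-2 X^P X^p, II-1 X^p X^p, II-2 X^p X^p, II-3 X^p X^p, II-4 X^p X^p, II-5 X^p Y, II-6 X^p Y, III-1 X^p Y, III-2 X^p Y, III-3 X^P X^P, III-4 X^p X^p, III-5 X^p Y, III-6 X^p X^p, IV-1 X^P Y.
In this assignment every recorded phenotype matches its genotype and every non-founder's genotype is obtainable from its parents' genotypes, so the pedigree is consistent.

Yes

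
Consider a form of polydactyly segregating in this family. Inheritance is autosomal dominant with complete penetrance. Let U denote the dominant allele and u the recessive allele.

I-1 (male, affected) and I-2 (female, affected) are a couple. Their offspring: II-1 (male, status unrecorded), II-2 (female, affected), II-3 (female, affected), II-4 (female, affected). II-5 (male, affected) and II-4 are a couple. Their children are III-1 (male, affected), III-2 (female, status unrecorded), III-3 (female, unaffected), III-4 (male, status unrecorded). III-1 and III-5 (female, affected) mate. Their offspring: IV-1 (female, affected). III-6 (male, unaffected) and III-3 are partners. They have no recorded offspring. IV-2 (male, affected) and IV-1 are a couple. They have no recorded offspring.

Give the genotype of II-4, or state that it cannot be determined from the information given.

From phenotype alone, II-4 is UU or Uu.
II-4 is affected so carries U and passed u to III-3 (uu), so II-4 is Uu.

Uu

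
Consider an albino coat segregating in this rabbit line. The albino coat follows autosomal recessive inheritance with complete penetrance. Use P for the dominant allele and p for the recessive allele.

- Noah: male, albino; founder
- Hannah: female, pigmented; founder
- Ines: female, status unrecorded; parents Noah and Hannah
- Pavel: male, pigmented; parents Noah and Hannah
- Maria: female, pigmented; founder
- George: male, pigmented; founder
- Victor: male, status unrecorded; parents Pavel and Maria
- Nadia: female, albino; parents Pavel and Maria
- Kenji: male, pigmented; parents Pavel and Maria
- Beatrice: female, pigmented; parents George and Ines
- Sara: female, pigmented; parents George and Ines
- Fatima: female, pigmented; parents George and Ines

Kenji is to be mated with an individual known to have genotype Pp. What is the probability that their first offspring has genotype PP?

1/3

Pavel is pigmented so carries P and received p from Noah (pp), so Pavel is Pp.
Maria is pigmented so carries P and passed p to Nadia (pp), so Maria is Pp.
Kenji is a pigmented offspring of Pavel (Pp) × Maria (Pp), whose cross gives 1/4 PP : 1/2 Pp : 1/4 pp; conditioning on being pigmented, Kenji is PP with probability 1/3, Pp with probability 2/3.
Summing over parental genotype combinations, P(offspring has genotype PP) = 1/3·1/2 + 2/3·1/4 = 1/3.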